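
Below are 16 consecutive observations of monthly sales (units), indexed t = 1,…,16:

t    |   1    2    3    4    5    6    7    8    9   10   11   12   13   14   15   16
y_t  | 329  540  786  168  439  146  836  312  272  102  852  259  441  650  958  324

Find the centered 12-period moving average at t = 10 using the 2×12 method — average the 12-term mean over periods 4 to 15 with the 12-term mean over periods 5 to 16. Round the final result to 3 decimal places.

Sum over 4–15: 168 + 439 + 146 + 836 + 312 + 272 + 102 + 852 + 259 + 441 + 650 + 958 = 5435
Sum over 5–16: 439 + 146 + 836 + 312 + 272 + 102 + 852 + 259 + 441 + 650 + 958 + 324 = 5591
CMA at t=10 = (5435 + 5591) / (2·12) = 11026 / 24 = 459.417

459.417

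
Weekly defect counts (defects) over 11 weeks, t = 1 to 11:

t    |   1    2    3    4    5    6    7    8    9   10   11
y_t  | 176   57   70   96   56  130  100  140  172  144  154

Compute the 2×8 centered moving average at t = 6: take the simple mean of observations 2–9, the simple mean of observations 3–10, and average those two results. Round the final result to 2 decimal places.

Sum over 2–9: 57 + 70 + 96 + 56 + 130 + 100 + 140 + 172 = 821
Sum over 3–10: 70 + 96 + 56 + 130 + 100 + 140 + 172 + 144 = 908
CMA at t=6 = (821 + 908) / (2·8) = 1729 / 16 = 108.06

108.06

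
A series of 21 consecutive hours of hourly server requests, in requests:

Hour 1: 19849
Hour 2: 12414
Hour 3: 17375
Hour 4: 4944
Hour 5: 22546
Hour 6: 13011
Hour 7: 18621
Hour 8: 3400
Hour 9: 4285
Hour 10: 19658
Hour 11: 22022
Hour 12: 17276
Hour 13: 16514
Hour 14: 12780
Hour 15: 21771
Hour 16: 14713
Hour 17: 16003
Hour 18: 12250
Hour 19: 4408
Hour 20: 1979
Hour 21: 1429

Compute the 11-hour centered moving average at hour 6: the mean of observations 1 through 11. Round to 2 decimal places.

14375.00

Sum of periods 1–11: 19849 + 12414 + 17375 + 4944 + 22546 + 13011 + 18621 + 3400 + 4285 + 19658 + 22022 = 158125
Divide by 11: 158125 / 11 = 14375.00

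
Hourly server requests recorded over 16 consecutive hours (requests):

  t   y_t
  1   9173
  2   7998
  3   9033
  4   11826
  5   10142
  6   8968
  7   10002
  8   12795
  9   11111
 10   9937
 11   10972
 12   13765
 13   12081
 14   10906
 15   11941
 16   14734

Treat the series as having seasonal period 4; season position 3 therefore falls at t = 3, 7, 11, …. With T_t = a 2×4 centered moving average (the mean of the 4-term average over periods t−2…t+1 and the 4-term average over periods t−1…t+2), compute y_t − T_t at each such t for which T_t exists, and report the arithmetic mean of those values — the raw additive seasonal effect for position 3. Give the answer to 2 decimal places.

Season position 3 occurs at t = 3, 7, 11 (where T_t is defined).
t=3: T_3 = 9628.6250; y_3 − T_3 = 9033 − 9628.6250 = -595.6250
t=7: T_7 = 10597.8750; y_7 − T_7 = 10002 − 10597.8750 = -595.8750
t=11: T_11 = 11567.5000; y_11 − T_11 = 10972 − 11567.5000 = -595.5000
Mean deviation: (-595.6250 + -595.8750 + -595.5000) / 3 = -595.67

-595.67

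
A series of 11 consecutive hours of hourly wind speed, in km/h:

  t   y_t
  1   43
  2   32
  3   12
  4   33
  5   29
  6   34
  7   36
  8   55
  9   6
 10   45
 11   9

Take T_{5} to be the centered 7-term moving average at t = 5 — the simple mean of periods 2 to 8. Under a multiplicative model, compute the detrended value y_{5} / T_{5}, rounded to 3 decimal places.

0.879

Trend T_5 = (32 + 12 + 33 + 29 + 34 + 36 + 55) / 7 = 231/7 = 33.00000
Ratio to trend: 29 / 33.00000 = 0.879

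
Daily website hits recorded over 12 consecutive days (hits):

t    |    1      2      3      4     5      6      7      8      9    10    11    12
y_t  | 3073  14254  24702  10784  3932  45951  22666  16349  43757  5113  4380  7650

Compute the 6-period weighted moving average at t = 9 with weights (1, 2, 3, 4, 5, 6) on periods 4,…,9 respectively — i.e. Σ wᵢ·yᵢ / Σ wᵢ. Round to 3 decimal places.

28164.381

Weighted sum: 1·10784 + 2·3932 + 3·45951 + 4·22666 + 5·16349 + 6·43757 = 10784 + 7864 + 137853 + 90664 + 81745 + 262542 = 591452
Weight total: 1 + 2 + 3 + 4 + 5 + 6 = 21
WMA = 591452 / 21 = 28164.381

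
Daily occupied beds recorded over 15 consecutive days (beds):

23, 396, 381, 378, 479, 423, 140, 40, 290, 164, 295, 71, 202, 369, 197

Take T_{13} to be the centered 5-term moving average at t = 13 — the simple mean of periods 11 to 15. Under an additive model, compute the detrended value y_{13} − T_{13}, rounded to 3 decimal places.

-24.800

Trend T_13 = (295 + 71 + 202 + 369 + 197) / 5 = 1134/5 = 226.80000
Detrended value: 202 − 226.80000 = -24.800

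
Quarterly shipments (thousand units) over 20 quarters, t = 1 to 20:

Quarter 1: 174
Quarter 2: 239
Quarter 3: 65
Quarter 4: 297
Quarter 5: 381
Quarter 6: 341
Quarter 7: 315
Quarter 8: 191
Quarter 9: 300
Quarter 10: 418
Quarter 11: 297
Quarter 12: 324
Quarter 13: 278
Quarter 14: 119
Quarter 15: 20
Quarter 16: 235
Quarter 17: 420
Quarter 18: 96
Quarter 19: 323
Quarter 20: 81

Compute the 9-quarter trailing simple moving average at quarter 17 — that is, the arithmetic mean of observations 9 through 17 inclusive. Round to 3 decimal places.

Sum of periods 9–17: 300 + 418 + 297 + 324 + 278 + 119 + 20 + 235 + 420 = 2411
Divide by 9: 2411 / 9 = 267.889

267.889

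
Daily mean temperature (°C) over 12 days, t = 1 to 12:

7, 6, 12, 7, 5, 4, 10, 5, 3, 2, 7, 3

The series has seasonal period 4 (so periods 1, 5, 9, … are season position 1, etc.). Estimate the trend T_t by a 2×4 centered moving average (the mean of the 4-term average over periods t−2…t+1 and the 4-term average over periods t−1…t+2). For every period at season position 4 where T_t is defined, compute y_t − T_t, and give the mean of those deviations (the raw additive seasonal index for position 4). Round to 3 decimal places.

-0.250

Season position 4 occurs at t = 4, 8 (where T_t is defined).
t=4: T_4 = 7.25000; y_4 − T_4 = 7 − 7.25000 = -0.25000
t=8: T_8 = 5.25000; y_8 − T_8 = 5 − 5.25000 = -0.25000
Mean deviation: (-0.25000 + -0.25000) / 2 = -0.250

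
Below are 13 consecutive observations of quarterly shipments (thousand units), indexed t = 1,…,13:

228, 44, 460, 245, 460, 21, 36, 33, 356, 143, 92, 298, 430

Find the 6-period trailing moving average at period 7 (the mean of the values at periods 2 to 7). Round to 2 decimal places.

Sum of periods 2–7: 44 + 460 + 245 + 460 + 21 + 36 = 1266
Divide by 6: 1266 / 6 = 211.00

211.00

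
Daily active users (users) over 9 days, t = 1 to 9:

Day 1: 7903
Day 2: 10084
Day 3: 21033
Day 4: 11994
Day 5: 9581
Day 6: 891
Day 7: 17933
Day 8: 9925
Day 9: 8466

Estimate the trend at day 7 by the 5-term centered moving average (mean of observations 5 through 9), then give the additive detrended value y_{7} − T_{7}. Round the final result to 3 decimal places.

8573.800

Trend T_7 = (9581 + 891 + 17933 + 9925 + 8466) / 5 = 46796/5 = 9359.20000
Detrended value: 17933 − 9359.20000 = 8573.800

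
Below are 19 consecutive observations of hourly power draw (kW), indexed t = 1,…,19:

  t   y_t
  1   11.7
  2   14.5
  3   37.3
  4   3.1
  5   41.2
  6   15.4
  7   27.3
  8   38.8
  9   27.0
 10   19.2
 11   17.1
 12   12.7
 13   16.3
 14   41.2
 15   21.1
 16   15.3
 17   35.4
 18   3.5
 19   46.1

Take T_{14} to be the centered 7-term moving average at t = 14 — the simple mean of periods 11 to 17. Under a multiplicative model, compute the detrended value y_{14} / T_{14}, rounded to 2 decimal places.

Trend T_14 = (17.1 + 12.7 + 16.3 + 41.2 + 21.1 + 15.3 + 35.4) / 7 = 159.1/7 = 22.7286
Ratio to trend: 41.2 / 22.7286 = 1.81

1.81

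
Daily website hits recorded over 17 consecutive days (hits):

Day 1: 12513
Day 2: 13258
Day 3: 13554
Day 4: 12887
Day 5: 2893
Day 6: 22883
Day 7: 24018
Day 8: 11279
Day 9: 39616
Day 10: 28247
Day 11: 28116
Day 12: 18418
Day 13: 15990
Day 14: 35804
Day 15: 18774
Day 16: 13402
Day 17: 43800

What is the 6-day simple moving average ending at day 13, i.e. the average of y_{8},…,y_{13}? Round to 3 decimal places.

23611.000

Sum of periods 8–13: 11279 + 39616 + 28247 + 28116 + 18418 + 15990 = 141666
Divide by 6: 141666 / 6 = 23611.000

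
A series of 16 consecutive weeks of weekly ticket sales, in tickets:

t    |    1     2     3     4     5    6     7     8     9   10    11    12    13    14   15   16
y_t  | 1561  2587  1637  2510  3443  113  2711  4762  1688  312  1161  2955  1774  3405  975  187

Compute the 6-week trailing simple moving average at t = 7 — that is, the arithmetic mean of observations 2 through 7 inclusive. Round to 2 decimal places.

2166.83

Sum of periods 2–7: 2587 + 1637 + 2510 + 3443 + 113 + 2711 = 13001
Divide by 6: 13001 / 6 = 2166.83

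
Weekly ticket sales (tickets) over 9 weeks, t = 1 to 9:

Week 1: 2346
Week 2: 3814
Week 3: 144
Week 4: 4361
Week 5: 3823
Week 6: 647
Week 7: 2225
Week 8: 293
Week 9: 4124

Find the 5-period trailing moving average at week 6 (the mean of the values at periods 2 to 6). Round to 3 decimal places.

2557.800

Sum of periods 2–6: 3814 + 144 + 4361 + 3823 + 647 = 12789
Divide by 5: 12789 / 5 = 2557.800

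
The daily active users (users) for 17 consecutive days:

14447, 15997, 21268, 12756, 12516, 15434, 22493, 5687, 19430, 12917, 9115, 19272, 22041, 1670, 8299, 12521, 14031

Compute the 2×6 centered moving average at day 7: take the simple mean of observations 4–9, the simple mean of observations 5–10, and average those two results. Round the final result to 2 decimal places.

14732.75

Sum over 4–9: 12756 + 12516 + 15434 + 22493 + 5687 + 19430 = 88316
Sum over 5–10: 12516 + 15434 + 22493 + 5687 + 19430 + 12917 = 88477
CMA at t=7 = (88316 + 88477) / (2·6) = 176793 / 12 = 14732.75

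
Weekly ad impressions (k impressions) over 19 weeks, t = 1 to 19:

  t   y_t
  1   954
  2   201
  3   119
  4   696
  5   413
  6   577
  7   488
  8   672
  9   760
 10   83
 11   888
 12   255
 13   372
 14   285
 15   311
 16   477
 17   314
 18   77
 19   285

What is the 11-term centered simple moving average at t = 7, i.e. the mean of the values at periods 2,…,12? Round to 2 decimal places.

468.36

Sum of periods 2–12: 201 + 119 + 696 + 413 + 577 + 488 + 672 + 760 + 83 + 888 + 255 = 5152
Divide by 11: 5152 / 11 = 468.36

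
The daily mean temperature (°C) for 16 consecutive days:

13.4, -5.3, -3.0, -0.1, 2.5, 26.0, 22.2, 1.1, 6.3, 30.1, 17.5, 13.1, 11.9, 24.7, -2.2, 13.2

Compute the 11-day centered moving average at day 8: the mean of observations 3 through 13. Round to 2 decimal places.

11.60

Sum of periods 3–13: (-3.0) + (-0.1) + 2.5 + 26.0 + 22.2 + 1.1 + 6.3 + 30.1 + 17.5 + 13.1 + 11.9 = 127.6
Divide by 11: 127.6 / 11 = 11.60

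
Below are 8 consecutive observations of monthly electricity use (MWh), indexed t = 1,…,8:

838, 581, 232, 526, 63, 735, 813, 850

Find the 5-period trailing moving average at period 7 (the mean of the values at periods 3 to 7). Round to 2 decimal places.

473.80

Sum of periods 3–7: 232 + 526 + 63 + 735 + 813 = 2369
Divide by 5: 2369 / 5 = 473.80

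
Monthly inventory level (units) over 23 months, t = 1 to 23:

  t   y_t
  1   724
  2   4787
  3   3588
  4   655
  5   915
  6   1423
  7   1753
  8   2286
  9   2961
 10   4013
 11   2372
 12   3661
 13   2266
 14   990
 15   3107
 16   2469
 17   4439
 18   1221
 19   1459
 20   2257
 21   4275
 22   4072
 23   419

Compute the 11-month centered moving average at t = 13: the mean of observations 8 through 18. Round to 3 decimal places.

2707.727

Sum of periods 8–18: 2286 + 2961 + 4013 + 2372 + 3661 + 2266 + 990 + 3107 + 2469 + 4439 + 1221 = 29785
Divide by 11: 29785 / 11 = 2707.727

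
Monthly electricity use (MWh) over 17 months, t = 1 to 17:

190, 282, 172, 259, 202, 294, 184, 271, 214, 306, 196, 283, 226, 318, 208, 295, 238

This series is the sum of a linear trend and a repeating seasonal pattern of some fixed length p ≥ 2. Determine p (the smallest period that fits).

First differences y_{t+1} − y_t: 92, -110, 87, -57, 92, -110, 87, -57, 92, -110, …
The difference pattern repeats every 4 terms and not for any smaller step, so p = 4.

4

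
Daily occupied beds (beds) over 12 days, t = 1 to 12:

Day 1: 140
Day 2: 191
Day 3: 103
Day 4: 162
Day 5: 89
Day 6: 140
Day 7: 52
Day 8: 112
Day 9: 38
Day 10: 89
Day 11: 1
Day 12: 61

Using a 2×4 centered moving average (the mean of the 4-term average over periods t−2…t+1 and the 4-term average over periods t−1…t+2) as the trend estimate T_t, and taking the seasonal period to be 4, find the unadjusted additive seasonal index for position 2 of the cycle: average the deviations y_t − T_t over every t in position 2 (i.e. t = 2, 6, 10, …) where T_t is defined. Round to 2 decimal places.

Season position 2 occurs at t = 6, 10 (where T_t is defined).
t=6: T_6 = 104.5000; y_6 − T_6 = 140 − 104.5000 = 35.5000
t=10: T_10 = 53.6250; y_10 − T_10 = 89 − 53.6250 = 35.3750
Mean deviation: (35.5000 + 35.3750) / 2 = 35.44

35.44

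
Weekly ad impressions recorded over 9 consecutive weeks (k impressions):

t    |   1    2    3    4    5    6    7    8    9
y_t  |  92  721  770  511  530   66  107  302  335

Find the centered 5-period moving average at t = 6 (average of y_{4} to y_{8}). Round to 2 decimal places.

Sum of periods 4–8: 511 + 530 + 66 + 107 + 302 = 1516
Divide by 5: 1516 / 5 = 303.20

303.20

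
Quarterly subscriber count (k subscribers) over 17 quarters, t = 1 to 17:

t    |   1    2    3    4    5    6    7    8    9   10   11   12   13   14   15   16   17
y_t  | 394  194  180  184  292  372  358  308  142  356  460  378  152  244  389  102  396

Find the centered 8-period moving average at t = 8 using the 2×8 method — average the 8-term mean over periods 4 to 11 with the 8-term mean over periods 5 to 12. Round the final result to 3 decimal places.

Sum over 4–11: 184 + 292 + 372 + 358 + 308 + 142 + 356 + 460 = 2472
Sum over 5–12: 292 + 372 + 358 + 308 + 142 + 356 + 460 + 378 = 2666
CMA at t=8 = (2472 + 2666) / (2·8) = 5138 / 16 = 321.125

321.125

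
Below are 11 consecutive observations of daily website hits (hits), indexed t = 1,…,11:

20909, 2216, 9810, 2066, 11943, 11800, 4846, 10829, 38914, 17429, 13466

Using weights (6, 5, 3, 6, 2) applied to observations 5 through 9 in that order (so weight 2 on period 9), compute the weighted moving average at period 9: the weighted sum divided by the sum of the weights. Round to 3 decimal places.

Weighted sum: 6·11943 + 5·11800 + 3·4846 + 6·10829 + 2·38914 = 71658 + 59000 + 14538 + 64974 + 77828 = 287998
Weight total: 6 + 5 + 3 + 6 + 2 = 22
WMA = 287998 / 22 = 13090.818

13090.818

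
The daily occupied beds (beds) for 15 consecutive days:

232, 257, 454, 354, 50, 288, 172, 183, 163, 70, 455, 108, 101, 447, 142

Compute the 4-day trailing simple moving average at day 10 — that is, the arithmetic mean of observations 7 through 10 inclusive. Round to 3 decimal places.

Sum of periods 7–10: 172 + 183 + 163 + 70 = 588
Divide by 4: 588 / 4 = 147.000

147.000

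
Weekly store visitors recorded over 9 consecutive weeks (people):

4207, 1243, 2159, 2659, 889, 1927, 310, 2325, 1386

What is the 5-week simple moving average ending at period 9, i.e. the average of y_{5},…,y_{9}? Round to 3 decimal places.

Sum of periods 5–9: 889 + 1927 + 310 + 2325 + 1386 = 6837
Divide by 5: 6837 / 5 = 1367.400

1367.400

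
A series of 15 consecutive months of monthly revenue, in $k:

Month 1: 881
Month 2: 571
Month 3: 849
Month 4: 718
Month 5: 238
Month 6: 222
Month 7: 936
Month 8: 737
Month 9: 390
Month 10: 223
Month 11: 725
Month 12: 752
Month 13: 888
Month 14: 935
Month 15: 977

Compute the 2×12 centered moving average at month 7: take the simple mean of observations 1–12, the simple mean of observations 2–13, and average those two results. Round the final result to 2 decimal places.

Sum over 1–12: 881 + 571 + 849 + 718 + 238 + 222 + 936 + 737 + 390 + 223 + 725 + 752 = 7242
Sum over 2–13: 571 + 849 + 718 + 238 + 222 + 936 + 737 + 390 + 223 + 725 + 752 + 888 = 7249
CMA at t=7 = (7242 + 7249) / (2·12) = 14491 / 24 = 603.79

603.79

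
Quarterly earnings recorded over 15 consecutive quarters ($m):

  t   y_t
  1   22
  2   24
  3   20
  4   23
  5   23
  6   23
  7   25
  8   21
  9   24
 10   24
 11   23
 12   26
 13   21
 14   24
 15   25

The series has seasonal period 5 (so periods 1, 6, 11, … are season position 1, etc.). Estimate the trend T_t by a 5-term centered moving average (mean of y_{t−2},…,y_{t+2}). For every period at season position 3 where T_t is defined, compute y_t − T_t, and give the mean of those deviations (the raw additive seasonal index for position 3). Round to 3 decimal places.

Season position 3 occurs at t = 3, 8, 13 (where T_t is defined).
t=3: T_3 = 22.40000; y_3 − T_3 = 20 − 22.40000 = -2.40000
t=8: T_8 = 23.40000; y_8 − T_8 = 21 − 23.40000 = -2.40000
t=13: T_13 = 23.80000; y_13 − T_13 = 21 − 23.80000 = -2.80000
Mean deviation: (-2.40000 + -2.40000 + -2.80000) / 3 = -2.533

-2.533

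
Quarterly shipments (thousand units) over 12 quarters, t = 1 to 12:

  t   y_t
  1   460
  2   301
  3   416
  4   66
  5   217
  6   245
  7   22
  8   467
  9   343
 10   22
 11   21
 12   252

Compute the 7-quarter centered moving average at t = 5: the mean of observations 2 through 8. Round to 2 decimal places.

Sum of periods 2–8: 301 + 416 + 66 + 217 + 245 + 22 + 467 = 1734
Divide by 7: 1734 / 7 = 247.71

247.71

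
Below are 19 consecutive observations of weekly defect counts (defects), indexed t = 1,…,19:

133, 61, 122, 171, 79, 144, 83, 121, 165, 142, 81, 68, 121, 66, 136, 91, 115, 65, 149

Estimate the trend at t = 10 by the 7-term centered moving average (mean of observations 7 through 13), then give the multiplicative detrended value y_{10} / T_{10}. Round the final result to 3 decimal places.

Trend T_10 = (83 + 121 + 165 + 142 + 81 + 68 + 121) / 7 = 781/7 = 111.57143
Ratio to trend: 142 / 111.57143 = 1.273

1.273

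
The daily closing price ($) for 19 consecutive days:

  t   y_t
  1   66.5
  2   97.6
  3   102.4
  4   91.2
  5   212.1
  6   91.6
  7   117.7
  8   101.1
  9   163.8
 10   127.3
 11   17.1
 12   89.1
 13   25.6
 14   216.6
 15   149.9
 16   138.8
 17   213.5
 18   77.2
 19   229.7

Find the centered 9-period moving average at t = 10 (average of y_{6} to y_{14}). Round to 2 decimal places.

Sum of periods 6–14: 91.6 + 117.7 + 101.1 + 163.8 + 127.3 + 17.1 + 89.1 + 25.6 + 216.6 = 949.9
Divide by 9: 949.9 / 9 = 105.54

105.54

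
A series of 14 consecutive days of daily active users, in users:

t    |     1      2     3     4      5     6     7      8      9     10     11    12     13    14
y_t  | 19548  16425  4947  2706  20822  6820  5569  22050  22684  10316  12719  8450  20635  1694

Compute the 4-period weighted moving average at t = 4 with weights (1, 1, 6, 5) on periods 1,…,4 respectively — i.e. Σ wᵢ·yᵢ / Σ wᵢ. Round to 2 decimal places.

Weighted sum: 1·19548 + 1·16425 + 6·4947 + 5·2706 = 19548 + 16425 + 29682 + 13530 = 79185
Weight total: 1 + 1 + 6 + 5 = 13
WMA = 79185 / 13 = 6091.15

6091.15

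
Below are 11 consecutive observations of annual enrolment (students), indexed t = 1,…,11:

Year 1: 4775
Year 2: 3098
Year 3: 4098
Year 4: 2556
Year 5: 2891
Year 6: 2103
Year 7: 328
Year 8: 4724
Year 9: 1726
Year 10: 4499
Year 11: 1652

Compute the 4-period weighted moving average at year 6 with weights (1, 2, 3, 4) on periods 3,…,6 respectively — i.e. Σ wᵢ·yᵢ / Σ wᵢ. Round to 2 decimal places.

2629.50

Weighted sum: 1·4098 + 2·2556 + 3·2891 + 4·2103 = 4098 + 5112 + 8673 + 8412 = 26295
Weight total: 1 + 2 + 3 + 4 = 10
WMA = 26295 / 10 = 2629.50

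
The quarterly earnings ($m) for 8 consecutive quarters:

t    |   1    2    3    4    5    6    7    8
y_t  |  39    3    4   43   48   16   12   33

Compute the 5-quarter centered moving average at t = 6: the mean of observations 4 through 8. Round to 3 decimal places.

30.400

Sum of periods 4–8: 43 + 48 + 16 + 12 + 33 = 152
Divide by 5: 152 / 5 = 30.400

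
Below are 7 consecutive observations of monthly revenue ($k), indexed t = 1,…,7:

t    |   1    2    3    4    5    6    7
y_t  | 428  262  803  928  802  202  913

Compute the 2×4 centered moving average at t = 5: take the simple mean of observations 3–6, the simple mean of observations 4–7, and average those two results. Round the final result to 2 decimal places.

Sum over 3–6: 803 + 928 + 802 + 202 = 2735
Sum over 4–7: 928 + 802 + 202 + 913 = 2845
CMA at t=5 = (2735 + 2845) / (2·4) = 5580 / 8 = 697.50

697.50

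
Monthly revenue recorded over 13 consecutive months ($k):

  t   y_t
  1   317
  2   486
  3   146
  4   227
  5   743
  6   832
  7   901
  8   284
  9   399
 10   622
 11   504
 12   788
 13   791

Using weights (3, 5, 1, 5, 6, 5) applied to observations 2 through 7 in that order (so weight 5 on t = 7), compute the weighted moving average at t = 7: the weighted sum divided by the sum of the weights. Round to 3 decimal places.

Weighted sum: 3·486 + 5·146 + 1·227 + 5·743 + 6·832 + 5·901 = 1458 + 730 + 227 + 3715 + 4992 + 4505 = 15627
Weight total: 3 + 5 + 1 + 5 + 6 + 5 = 25
WMA = 15627 / 25 = 625.080

625.080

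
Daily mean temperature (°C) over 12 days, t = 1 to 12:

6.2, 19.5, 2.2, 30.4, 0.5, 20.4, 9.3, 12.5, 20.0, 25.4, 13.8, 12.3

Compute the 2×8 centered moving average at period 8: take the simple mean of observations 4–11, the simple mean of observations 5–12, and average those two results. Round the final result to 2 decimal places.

15.41

Sum over 4–11: 30.4 + 0.5 + 20.4 + 9.3 + 12.5 + 20.0 + 25.4 + 13.8 = 132.3
Sum over 5–12: 0.5 + 20.4 + 9.3 + 12.5 + 20.0 + 25.4 + 13.8 + 12.3 = 114.2
CMA at t=8 = (132.3 + 114.2) / (2·8) = 246.5 / 16 = 15.41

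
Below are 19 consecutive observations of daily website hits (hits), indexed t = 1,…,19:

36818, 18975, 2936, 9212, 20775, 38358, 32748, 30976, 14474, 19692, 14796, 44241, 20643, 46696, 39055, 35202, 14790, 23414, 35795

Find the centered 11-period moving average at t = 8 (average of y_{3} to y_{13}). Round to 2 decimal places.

22622.82

Sum of periods 3–13: 2936 + 9212 + 20775 + 38358 + 32748 + 30976 + 14474 + 19692 + 14796 + 44241 + 20643 = 248851
Divide by 11: 248851 / 11 = 22622.82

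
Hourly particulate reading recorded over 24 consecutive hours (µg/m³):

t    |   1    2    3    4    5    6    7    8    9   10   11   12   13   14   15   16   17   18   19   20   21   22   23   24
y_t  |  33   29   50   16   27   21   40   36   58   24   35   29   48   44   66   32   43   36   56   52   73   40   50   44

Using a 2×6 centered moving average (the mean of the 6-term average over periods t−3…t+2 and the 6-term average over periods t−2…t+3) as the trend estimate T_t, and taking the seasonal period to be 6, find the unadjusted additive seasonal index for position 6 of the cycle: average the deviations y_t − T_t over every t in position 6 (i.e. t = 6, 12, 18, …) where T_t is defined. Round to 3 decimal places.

Season position 6 occurs at t = 6, 12, 18 (where T_t is defined).
t=6: T_6 = 32.33333; y_6 − T_6 = 21 − 32.33333 = -11.33333
t=12: T_12 = 40.33333; y_12 − T_12 = 29 − 40.33333 = -11.33333
t=18: T_18 = 48.08333; y_18 − T_18 = 36 − 48.08333 = -12.08333
Mean deviation: (-11.33333 + -11.33333 + -12.08333) / 3 = -11.583

-11.583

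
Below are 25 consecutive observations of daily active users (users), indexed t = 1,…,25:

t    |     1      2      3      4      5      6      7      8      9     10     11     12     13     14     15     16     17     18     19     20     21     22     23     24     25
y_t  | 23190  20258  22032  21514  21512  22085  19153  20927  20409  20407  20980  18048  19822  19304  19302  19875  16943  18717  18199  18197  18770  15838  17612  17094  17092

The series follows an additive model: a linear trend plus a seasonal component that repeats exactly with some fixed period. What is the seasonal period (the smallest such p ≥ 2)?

First differences y_{t+1} − y_t: -2932, 1774, -518, -2, 573, -2932, 1774, -518, -2, 573, -2932, 1774, …
The difference pattern repeats every 5 terms and not for any smaller step, so p = 5.

5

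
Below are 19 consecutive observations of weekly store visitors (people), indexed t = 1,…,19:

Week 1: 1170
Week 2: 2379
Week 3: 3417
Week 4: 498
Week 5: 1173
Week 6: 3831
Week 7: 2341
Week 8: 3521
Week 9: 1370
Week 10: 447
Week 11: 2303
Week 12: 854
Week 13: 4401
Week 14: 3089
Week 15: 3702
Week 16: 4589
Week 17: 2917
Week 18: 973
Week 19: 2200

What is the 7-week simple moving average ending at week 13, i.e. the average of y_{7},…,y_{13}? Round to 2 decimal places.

Sum of periods 7–13: 2341 + 3521 + 1370 + 447 + 2303 + 854 + 4401 = 15237
Divide by 7: 15237 / 7 = 2176.71

2176.71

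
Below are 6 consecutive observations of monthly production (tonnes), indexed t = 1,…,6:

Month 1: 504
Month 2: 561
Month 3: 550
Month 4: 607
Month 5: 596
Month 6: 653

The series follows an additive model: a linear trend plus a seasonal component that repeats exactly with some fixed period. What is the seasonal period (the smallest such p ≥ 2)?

2

First differences y_{t+1} − y_t: 57, -11, 57, -11, 57, …
The difference pattern repeats every 2 terms and not for any smaller step, so p = 2.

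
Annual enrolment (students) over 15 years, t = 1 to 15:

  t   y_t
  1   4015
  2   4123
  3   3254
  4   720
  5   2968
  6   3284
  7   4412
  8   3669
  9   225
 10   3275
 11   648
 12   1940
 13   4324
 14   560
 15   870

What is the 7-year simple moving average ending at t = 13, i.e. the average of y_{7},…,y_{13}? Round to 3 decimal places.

2641.857

Sum of periods 7–13: 4412 + 3669 + 225 + 3275 + 648 + 1940 + 4324 = 18493
Divide by 7: 18493 / 7 = 2641.857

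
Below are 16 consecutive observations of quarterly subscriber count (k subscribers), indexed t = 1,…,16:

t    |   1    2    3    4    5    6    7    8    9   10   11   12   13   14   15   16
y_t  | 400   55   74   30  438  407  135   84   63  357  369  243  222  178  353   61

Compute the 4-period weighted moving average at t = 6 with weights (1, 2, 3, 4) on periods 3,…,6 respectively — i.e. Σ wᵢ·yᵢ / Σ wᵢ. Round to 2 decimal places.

307.60

Weighted sum: 1·74 + 2·30 + 3·438 + 4·407 = 74 + 60 + 1314 + 1628 = 3076
Weight total: 1 + 2 + 3 + 4 = 10
WMA = 3076 / 10 = 307.60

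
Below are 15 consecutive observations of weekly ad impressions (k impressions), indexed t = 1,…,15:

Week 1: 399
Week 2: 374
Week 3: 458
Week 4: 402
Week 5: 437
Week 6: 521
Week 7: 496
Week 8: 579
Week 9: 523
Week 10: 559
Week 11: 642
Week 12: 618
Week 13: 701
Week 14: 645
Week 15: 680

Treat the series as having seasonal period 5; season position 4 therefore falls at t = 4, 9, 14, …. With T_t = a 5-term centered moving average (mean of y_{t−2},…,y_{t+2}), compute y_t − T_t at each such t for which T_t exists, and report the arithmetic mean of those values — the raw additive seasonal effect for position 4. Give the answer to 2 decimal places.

-36.60

Season position 4 occurs at t = 4, 9 (where T_t is defined).
t=4: T_4 = 438.4000; y_4 − T_4 = 402 − 438.4000 = -36.4000
t=9: T_9 = 559.8000; y_9 − T_9 = 523 − 559.8000 = -36.8000
Mean deviation: (-36.4000 + -36.8000) / 2 = -36.60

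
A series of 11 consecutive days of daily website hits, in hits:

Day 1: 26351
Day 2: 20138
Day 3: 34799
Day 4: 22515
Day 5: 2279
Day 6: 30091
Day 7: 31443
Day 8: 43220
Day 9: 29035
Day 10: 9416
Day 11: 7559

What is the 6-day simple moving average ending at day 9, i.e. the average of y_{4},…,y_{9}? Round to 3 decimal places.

Sum of periods 4–9: 22515 + 2279 + 30091 + 31443 + 43220 + 29035 = 158583
Divide by 6: 158583 / 6 = 26430.500

26430.500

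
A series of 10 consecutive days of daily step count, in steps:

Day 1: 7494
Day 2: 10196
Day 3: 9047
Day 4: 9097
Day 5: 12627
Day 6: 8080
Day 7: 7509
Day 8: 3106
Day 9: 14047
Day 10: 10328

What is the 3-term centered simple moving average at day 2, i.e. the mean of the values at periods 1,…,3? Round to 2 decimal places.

8912.33

Sum of periods 1–3: 7494 + 10196 + 9047 = 26737
Divide by 3: 26737 / 3 = 8912.33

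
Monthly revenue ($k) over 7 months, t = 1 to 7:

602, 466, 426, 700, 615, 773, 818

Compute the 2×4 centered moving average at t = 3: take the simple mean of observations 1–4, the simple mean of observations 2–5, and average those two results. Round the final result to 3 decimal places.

550.125

Sum over 1–4: 602 + 466 + 426 + 700 = 2194
Sum over 2–5: 466 + 426 + 700 + 615 = 2207
CMA at t=3 = (2194 + 2207) / (2·4) = 4401 / 8 = 550.125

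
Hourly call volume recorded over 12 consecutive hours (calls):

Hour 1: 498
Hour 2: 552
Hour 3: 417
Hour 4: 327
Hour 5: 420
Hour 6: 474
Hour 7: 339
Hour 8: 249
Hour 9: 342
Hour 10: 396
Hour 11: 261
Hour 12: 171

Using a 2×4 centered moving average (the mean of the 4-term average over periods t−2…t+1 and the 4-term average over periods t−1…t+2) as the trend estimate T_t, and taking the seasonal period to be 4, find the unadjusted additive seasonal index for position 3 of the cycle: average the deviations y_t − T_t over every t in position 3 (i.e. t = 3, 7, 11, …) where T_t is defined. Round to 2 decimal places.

-21.75

Season position 3 occurs at t = 3, 7 (where T_t is defined).
t=3: T_3 = 438.7500; y_3 − T_3 = 417 − 438.7500 = -21.7500
t=7: T_7 = 360.7500; y_7 − T_7 = 339 − 360.7500 = -21.7500
Mean deviation: (-21.7500 + -21.7500) / 2 = -21.75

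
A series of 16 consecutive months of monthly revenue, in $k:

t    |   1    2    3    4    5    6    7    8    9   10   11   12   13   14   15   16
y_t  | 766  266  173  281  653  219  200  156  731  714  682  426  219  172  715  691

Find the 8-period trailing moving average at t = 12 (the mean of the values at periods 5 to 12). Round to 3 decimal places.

472.625

Sum of periods 5–12: 653 + 219 + 200 + 156 + 731 + 714 + 682 + 426 = 3781
Divide by 8: 3781 / 8 = 472.625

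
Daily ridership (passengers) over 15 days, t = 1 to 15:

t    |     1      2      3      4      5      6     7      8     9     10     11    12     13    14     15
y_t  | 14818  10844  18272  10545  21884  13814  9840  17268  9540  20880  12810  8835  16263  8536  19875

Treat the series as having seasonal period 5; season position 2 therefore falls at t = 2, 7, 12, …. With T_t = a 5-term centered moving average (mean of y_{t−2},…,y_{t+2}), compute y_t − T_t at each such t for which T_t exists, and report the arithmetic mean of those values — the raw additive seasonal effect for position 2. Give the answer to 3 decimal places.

Season position 2 occurs at t = 7, 12 (where T_t is defined).
t=7: T_7 = 14469.20000; y_7 − T_7 = 9840 − 14469.20000 = -4629.20000
t=12: T_12 = 13464.80000; y_12 − T_12 = 8835 − 13464.80000 = -4629.80000
Mean deviation: (-4629.20000 + -4629.80000) / 2 = -4629.500

-4629.500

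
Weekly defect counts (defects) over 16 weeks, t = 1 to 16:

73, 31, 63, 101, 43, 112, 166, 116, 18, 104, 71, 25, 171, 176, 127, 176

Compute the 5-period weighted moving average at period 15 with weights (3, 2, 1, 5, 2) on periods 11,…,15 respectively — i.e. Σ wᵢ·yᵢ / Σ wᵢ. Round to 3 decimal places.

120.615

Weighted sum: 3·71 + 2·25 + 1·171 + 5·176 + 2·127 = 213 + 50 + 171 + 880 + 254 = 1568
Weight total: 3 + 2 + 1 + 5 + 2 = 13
WMA = 1568 / 13 = 120.615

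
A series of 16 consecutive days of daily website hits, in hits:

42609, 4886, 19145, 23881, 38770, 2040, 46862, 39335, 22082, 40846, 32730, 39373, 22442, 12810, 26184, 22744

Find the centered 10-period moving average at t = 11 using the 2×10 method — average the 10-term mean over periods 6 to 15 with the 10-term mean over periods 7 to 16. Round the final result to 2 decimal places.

Sum over 6–15: 2040 + 46862 + 39335 + 22082 + 40846 + 32730 + 39373 + 22442 + 12810 + 26184 = 284704
Sum over 7–16: 46862 + 39335 + 22082 + 40846 + 32730 + 39373 + 22442 + 12810 + 26184 + 22744 = 305408
CMA at t=11 = (284704 + 305408) / (2·10) = 590112 / 20 = 29505.60

29505.60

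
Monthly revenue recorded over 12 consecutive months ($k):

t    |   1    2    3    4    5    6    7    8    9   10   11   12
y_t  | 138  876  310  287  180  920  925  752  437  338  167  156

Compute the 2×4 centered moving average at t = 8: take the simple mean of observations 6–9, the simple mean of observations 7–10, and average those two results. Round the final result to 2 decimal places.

Sum over 6–9: 920 + 925 + 752 + 437 = 3034
Sum over 7–10: 925 + 752 + 437 + 338 = 2452
CMA at t=8 = (3034 + 2452) / (2·4) = 5486 / 8 = 685.75

685.75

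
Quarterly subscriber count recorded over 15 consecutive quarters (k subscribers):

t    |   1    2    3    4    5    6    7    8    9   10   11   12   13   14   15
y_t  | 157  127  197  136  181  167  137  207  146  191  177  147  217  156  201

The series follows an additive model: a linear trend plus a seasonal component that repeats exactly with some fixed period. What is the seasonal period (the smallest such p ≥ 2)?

First differences y_{t+1} − y_t: -30, 70, -61, 45, -14, -30, 70, -61, 45, -14, -30, 70, …
The difference pattern repeats every 5 terms and not for any smaller step, so p = 5.

5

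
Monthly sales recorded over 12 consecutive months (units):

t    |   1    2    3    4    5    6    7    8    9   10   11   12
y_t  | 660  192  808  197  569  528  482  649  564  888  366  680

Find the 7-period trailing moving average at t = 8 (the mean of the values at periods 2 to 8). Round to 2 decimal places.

Sum of periods 2–8: 192 + 808 + 197 + 569 + 528 + 482 + 649 = 3425
Divide by 7: 3425 / 7 = 489.29

489.29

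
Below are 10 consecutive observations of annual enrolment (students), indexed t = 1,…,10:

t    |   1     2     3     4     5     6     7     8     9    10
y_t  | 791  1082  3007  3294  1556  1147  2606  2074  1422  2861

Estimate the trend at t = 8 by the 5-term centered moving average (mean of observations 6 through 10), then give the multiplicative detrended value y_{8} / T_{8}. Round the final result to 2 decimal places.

Trend T_8 = (1147 + 2606 + 2074 + 1422 + 2861) / 5 = 10110/5 = 2022.0000
Ratio to trend: 2074 / 2022.0000 = 1.03

1.03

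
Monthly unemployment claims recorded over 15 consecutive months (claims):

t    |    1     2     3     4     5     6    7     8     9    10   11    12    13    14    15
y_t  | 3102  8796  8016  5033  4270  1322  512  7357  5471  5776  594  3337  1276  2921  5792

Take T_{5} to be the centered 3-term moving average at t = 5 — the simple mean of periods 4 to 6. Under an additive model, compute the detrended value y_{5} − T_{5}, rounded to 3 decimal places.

728.333

Trend T_5 = (5033 + 4270 + 1322) / 3 = 10625/3 = 3541.66667
Detrended value: 4270 − 3541.66667 = 728.333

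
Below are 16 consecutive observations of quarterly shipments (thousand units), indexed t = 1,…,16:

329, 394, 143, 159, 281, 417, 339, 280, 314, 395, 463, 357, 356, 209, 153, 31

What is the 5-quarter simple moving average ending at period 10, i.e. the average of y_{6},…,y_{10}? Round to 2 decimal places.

Sum of periods 6–10: 417 + 339 + 280 + 314 + 395 = 1745
Divide by 5: 1745 / 5 = 349.00

349.00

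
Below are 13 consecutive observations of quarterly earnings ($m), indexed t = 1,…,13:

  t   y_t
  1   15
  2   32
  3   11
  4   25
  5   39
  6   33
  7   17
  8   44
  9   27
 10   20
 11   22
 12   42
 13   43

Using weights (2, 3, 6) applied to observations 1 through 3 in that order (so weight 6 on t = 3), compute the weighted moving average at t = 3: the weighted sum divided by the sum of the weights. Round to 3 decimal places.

Weighted sum: 2·15 + 3·32 + 6·11 = 30 + 96 + 66 = 192
Weight total: 2 + 3 + 6 = 11
WMA = 192 / 11 = 17.455

17.455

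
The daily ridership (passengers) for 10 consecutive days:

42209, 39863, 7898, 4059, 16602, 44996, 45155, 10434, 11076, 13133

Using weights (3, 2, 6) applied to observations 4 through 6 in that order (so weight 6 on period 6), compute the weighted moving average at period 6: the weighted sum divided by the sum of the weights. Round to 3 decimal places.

Weighted sum: 3·4059 + 2·16602 + 6·44996 = 12177 + 33204 + 269976 = 315357
Weight total: 3 + 2 + 6 = 11
WMA = 315357 / 11 = 28668.818

28668.818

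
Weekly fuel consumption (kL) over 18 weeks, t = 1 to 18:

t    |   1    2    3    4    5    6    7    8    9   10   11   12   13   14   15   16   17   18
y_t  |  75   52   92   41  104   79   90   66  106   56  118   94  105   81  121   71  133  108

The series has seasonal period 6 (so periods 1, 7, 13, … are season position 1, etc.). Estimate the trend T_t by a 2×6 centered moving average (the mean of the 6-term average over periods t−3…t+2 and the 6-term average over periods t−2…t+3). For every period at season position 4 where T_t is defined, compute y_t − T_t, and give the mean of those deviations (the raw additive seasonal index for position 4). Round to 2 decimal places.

Season position 4 occurs at t = 4, 10 (where T_t is defined).
t=4: T_4 = 75.0833; y_4 − T_4 = 41 − 75.0833 = -34.0833
t=10: T_10 = 89.5833; y_10 − T_10 = 56 − 89.5833 = -33.5833
Mean deviation: (-34.0833 + -33.5833) / 2 = -33.83

-33.83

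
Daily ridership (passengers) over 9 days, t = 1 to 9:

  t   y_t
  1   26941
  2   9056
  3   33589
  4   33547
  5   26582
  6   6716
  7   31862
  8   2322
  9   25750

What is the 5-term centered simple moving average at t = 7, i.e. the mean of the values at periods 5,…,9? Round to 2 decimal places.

18646.40

Sum of periods 5–9: 26582 + 6716 + 31862 + 2322 + 25750 = 93232
Divide by 5: 93232 / 5 = 18646.40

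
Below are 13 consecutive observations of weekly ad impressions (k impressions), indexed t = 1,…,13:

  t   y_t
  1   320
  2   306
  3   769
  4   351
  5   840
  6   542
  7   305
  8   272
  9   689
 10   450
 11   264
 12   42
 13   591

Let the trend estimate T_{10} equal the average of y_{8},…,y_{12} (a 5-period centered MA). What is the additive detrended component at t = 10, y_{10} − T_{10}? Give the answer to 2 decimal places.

106.60

Trend T_10 = (272 + 689 + 450 + 264 + 42) / 5 = 1717/5 = 343.4000
Detrended value: 450 − 343.4000 = 106.60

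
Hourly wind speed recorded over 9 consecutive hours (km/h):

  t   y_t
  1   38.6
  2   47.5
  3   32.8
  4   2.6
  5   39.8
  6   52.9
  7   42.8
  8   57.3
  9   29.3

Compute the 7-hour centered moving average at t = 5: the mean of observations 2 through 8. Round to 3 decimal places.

39.386

Sum of periods 2–8: 47.5 + 32.8 + 2.6 + 39.8 + 52.9 + 42.8 + 57.3 = 275.7
Divide by 7: 275.7 / 7 = 39.386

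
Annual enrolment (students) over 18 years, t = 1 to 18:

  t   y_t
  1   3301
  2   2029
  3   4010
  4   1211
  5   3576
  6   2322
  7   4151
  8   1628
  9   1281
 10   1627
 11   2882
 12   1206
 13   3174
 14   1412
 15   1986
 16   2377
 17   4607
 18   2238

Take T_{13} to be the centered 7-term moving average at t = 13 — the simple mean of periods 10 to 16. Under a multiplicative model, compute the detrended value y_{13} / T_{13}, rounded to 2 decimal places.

Trend T_13 = (1627 + 2882 + 1206 + 3174 + 1412 + 1986 + 2377) / 7 = 14664/7 = 2094.8571
Ratio to trend: 3174 / 2094.8571 = 1.52

1.52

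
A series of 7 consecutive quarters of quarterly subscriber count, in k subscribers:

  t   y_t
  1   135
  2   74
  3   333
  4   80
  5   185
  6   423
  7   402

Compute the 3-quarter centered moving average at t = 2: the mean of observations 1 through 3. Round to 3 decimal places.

Sum of periods 1–3: 135 + 74 + 333 = 542
Divide by 3: 542 / 3 = 180.667

180.667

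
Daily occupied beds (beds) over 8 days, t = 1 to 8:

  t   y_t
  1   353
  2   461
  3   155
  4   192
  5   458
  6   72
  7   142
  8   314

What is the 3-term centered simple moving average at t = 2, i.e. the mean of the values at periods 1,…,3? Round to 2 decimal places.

323.00

Sum of periods 1–3: 353 + 461 + 155 = 969
Divide by 3: 969 / 3 = 323.00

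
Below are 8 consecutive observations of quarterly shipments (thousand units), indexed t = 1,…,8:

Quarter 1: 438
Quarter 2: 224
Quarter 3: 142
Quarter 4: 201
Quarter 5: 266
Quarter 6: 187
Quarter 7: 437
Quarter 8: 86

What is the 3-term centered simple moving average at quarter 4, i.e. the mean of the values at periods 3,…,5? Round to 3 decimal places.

Sum of periods 3–5: 142 + 201 + 266 = 609
Divide by 3: 609 / 3 = 203.000

203.000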